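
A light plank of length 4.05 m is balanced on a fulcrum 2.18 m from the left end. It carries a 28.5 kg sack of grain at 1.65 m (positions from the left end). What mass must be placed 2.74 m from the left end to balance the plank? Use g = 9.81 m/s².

Take moments about the fulcrum (at 2.18 m from the left end).
Sack of grain: 28.5 × 9.81 = 279.6 N down at 1.65 m → arm 0.53 m, τ = 279.6 × 0.53 = 148.2 N·m counterclockwise.
Net moment of known loads = 148.2 N·m counterclockwise.
An unknown mass m at 2.74 m has arm 0.56 m; its moment is m·g·0.56 clockwise.
Setting net torque to zero: m × 9.81 × 0.56 = 148.2 → m = 148.2 / (9.81 × 0.56) = 27 kg.

m ≈ 27 kg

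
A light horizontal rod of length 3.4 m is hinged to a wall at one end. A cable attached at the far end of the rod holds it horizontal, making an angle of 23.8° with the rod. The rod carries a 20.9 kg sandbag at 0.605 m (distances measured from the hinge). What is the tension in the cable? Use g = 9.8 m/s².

Taking torques about the hinge:
Sandbag: 20.9 × 9.8 = 204.8 N down at 0.605 m → arm 0.605 m, τ = 204.8 × 0.605 = 123.9 N·m clockwise.
Total clockwise load moment = 123.9 N·m.
The cable tension T acts at 3.4 m; only its component perpendicular to the rod, T sinθ, produces torque. sin 23.8° = 0.4035.
For rotational equilibrium, T × 3.4 × 0.4035 = 123.9, so T = 123.9 / 1.372 = 90.3 N.

T ≈ 90.3 N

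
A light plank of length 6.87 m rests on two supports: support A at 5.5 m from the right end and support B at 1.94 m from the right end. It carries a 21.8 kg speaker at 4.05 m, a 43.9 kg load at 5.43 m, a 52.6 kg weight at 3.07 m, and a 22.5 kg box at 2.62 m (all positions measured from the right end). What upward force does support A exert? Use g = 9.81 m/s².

About support B:
Speaker: 21.8 × 9.81 = 213.9 N down at 4.05 m → arm 2.11 m, τ = 213.9 × 2.11 = 451.3 N·m counterclockwise.
Load: 43.9 × 9.81 = 430.7 N down at 5.43 m → arm 3.49 m, τ = 430.7 × 3.49 = 1503 N·m counterclockwise.
Weight: 52.6 × 9.81 = 516 N down at 3.07 m → arm 1.13 m, τ = 516 × 1.13 = 583.1 N·m counterclockwise.
Box: 22.5 × 9.81 = 220.7 N down at 2.62 m → arm 0.68 m, τ = 220.7 × 0.68 = 150.1 N·m counterclockwise.
Net load moment about support B = 2688 N·m counterclockwise.
Reaction R at support A is upward at 5.5 m, arm 3.56 m → moment R × 3.56 clockwise.
For rotational equilibrium, R × 3.56 = 2688, so R = 755 N.

R_A ≈ 755 N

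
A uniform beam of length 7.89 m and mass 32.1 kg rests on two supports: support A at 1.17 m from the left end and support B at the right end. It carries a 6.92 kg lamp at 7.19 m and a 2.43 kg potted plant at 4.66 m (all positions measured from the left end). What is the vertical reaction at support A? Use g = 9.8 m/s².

R_A ≈ 203 N

Sum moments about support B (its reaction then has zero moment arm).
Beam weight: 32.1 × 9.8 = 314.6 N down at 3.945 m → arm 3.945 m, τ = 314.6 × 3.945 = 1241 N·m counterclockwise.
Lamp: 6.92 × 9.8 = 67.82 N down at 7.19 m → arm 0.7 m, τ = 67.82 × 0.7 = 47.47 N·m counterclockwise.
Potted plant: 2.43 × 9.8 = 23.81 N down at 4.66 m → arm 3.23 m, τ = 23.81 × 3.23 = 76.91 N·m counterclockwise.
Net load moment about support B = 1365 N·m counterclockwise.
Reaction R at support A is upward at 1.17 m, arm 6.72 m → moment R × 6.72 clockwise.
Στ = 0 ⇒ R × 6.72 = 1365 ⇒ R = 203 N.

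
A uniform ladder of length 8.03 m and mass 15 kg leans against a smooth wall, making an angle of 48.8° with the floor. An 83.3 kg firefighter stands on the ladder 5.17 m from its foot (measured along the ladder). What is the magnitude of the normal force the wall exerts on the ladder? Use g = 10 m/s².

Take moments about the foot of the ladder.
Ladder weight 15×10 = 150 N acts at 4.015 m along the ladder; its horizontal arm is 4.015·cos48.8° = 2.645 m → τ = 396.8 N·m clockwise.
Firefighter: 83.3×10 = 833 N at 5.17 m → arm 3.405 m → τ = 2836 N·m clockwise.
Wall normal N acts horizontally at the top; its moment arm is the height L sinθ = 8.03·sin48.8° = 6.042 m, counterclockwise.
For rotational equilibrium, N × 6.042 = 3233, so N = 535 N.

N_wall ≈ 535 N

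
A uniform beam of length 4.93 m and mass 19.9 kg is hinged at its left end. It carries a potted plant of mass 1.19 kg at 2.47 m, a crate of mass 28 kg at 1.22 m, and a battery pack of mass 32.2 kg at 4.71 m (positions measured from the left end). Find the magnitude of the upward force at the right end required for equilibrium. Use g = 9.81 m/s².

F ≈ 473 N

Sum moments about the left end (the unknown pivot reaction has zero arm there).
Beam weight: 19.9 × 9.81 = 195.2 N down at 2.465 m → arm 2.465 m, τ = 195.2 × 2.465 = 481.2 N·m clockwise.
Potted plant: 1.19 × 9.81 = 11.67 N down at 2.47 m → arm 2.47 m, τ = 11.67 × 2.47 = 28.82 N·m clockwise.
Crate: 28 × 9.81 = 274.7 N down at 1.22 m → arm 1.22 m, τ = 274.7 × 1.22 = 335.1 N·m clockwise.
Battery pack: 32.2 × 9.81 = 315.9 N down at 4.71 m → arm 4.71 m, τ = 315.9 × 4.71 = 1488 N·m clockwise.
Net moment of the loads = 2333 N·m clockwise.
The upward force F acts at the right end, arm 4.93 m, giving F × 4.93 counterclockwise.
Balancing moments: F × 4.93 = 2333, giving F = 2333 / 4.93 = 473 N.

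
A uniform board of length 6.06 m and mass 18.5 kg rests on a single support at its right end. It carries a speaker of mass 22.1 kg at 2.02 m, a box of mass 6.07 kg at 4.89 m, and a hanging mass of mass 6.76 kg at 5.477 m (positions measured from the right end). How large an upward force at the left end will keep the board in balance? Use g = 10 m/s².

F ≈ 276 N

Take moments about the right end.
Beam weight: 18.5 × 10 = 185 N down at 3.03 m → arm 3.03 m, τ = 185 × 3.03 = 560.5 N·m counterclockwise.
Speaker: 22.1 × 10 = 221 N down at 2.02 m → arm 2.02 m, τ = 221 × 2.02 = 446.4 N·m counterclockwise.
Box: 6.07 × 10 = 60.7 N down at 4.89 m → arm 4.89 m, τ = 60.7 × 4.89 = 296.8 N·m counterclockwise.
Hanging mass: 6.76 × 10 = 67.6 N down at 5.477 m → arm 5.477 m, τ = 67.6 × 5.477 = 370.2 N·m counterclockwise.
Net moment of the loads = 1674 N·m counterclockwise.
The upward force F acts at the left end, arm 6.06 m, giving F × 6.06 clockwise.
For rotational equilibrium, F × 6.06 = 1674, so F = 1674 / 6.06 = 276 N.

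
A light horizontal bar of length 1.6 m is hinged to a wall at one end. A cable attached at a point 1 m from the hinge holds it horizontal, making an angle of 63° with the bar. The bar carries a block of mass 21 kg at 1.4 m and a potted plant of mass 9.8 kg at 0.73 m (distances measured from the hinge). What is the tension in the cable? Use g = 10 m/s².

Take moments about the hinge.
Block: 21 × 10 = 210 N down at 1.4 m → arm 1.4 m, τ = 210 × 1.4 = 294 N·m clockwise.
Potted plant: 9.8 × 10 = 98 N down at 0.73 m → arm 0.73 m, τ = 98 × 0.73 = 71.54 N·m clockwise.
Total clockwise load moment = 365.5 N·m.
The cable tension T acts at 1 m; only its component perpendicular to the bar, T sinθ, produces torque. sin 63° = 0.891.
For rotational equilibrium, T × 1 × 0.891 = 365.5, so T = 365.5 / 0.891 = 410 N.

T ≈ 410 N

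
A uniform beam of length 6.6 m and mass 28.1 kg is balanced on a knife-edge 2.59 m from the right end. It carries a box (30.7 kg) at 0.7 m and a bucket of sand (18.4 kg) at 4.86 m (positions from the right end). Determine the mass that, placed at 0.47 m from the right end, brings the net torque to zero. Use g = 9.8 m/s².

m ≈ 1.74 kg

Sum moments about the knife-edge (at 2.59 m from the right end) (the support reaction has zero arm there).
Beam weight: 28.1 × 9.8 = 275.4 N down at 3.3 m → arm 0.71 m, τ = 275.4 × 0.71 = 195.5 N·m counterclockwise.
Box: 30.7 × 9.8 = 300.9 N down at 0.7 m → arm 1.89 m, τ = 300.9 × 1.89 = 568.7 N·m clockwise.
Bucket of sand: 18.4 × 9.8 = 180.3 N down at 4.86 m → arm 2.27 m, τ = 180.3 × 2.27 = 409.3 N·m counterclockwise.
Net moment of known loads = 36.1 N·m counterclockwise.
An unknown mass m at 0.47 m has arm 2.12 m; its moment is m·g·2.12 clockwise.
Στ = 0 ⇒ m × 9.8 × 2.12 = 36.1 ⇒ m = 36.1 / (9.8 × 2.12) = 1.74 kg.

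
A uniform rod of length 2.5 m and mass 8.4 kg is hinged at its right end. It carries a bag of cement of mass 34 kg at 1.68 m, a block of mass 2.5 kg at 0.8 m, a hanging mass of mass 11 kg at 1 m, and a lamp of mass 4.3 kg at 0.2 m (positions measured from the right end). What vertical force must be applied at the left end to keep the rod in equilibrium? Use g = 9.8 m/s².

About the right end:
Beam weight: 8.4 × 9.8 = 82.32 N down at 1.25 m → arm 1.25 m, τ = 82.32 × 1.25 = 102.9 N·m counterclockwise.
Bag of cement: 34 × 9.8 = 333.2 N down at 1.68 m → arm 1.68 m, τ = 333.2 × 1.68 = 559.8 N·m counterclockwise.
Block: 2.5 × 9.8 = 24.5 N down at 0.8 m → arm 0.8 m, τ = 24.5 × 0.8 = 19.6 N·m counterclockwise.
Hanging mass: 11 × 9.8 = 107.8 N down at 1 m → arm 1 m, τ = 107.8 × 1 = 107.8 N·m counterclockwise.
Lamp: 4.3 × 9.8 = 42.14 N down at 0.2 m → arm 0.2 m, τ = 42.14 × 0.2 = 8.428 N·m counterclockwise.
Net moment of the loads = 798.5 N·m counterclockwise.
The upward force F acts at the left end, arm 2.5 m, giving F × 2.5 clockwise.
Στ = 0 ⇒ F × 2.5 = 798.5 ⇒ F = 798.5 / 2.5 = 319 N.

F ≈ 319 N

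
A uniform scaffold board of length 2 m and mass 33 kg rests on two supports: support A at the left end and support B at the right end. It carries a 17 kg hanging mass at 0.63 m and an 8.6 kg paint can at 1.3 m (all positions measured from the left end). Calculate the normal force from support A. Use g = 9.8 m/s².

Taking torques about support B:
Beam weight: 33 × 9.8 = 323.4 N down at 1 m → arm 1 m, τ = 323.4 × 1 = 323.4 N·m counterclockwise.
Hanging mass: 17 × 9.8 = 166.6 N down at 0.63 m → arm 1.37 m, τ = 166.6 × 1.37 = 228.2 N·m counterclockwise.
Paint can: 8.6 × 9.8 = 84.28 N down at 1.3 m → arm 0.7 m, τ = 84.28 × 0.7 = 59 N·m counterclockwise.
Net load moment about support B = 610.6 N·m counterclockwise.
Reaction R at support A is upward at 0 m, arm 2 m → moment R × 2 clockwise.
Setting net torque to zero: R × 2 = 610.6 → R = 305 N.

R_A ≈ 305 N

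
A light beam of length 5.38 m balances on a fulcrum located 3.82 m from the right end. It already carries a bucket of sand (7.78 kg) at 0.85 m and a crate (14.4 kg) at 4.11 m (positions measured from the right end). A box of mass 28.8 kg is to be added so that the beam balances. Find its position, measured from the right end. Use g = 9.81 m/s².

x ≈ 4.48 m from the right end

Choose the fulcrum (at 3.82 m from the right end) as the axis so the support reaction has zero arm there.
Bucket of sand: 7.78 × 9.81 = 76.32 N down at 0.85 m → arm 2.97 m, τ = 76.32 × 2.97 = 226.7 N·m clockwise.
Crate: 14.4 × 9.81 = 141.3 N down at 4.11 m → arm 0.29 m, τ = 141.3 × 0.29 = 40.98 N·m counterclockwise.
Net moment of existing loads = 185.7 N·m clockwise.
The box weighs 28.8 × 9.81 = 282.5 N and must supply an equal counterclockwise moment, so its lever arm about the fulcrum is 185.7 / 282.5 = 0.657 m.
That puts it at 3.82 + 0.657 = 4.48 m from the right end.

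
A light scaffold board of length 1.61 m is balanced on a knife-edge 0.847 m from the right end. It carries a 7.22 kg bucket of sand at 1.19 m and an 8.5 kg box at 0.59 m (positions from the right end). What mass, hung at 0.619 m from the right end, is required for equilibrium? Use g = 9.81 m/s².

m ≈ 1.28 kg

Taking torques about the knife-edge (at 0.847 m from the right end):
Bucket of sand: 7.22 × 9.81 = 70.83 N down at 1.19 m → arm 0.343 m, τ = 70.83 × 0.343 = 24.29 N·m counterclockwise.
Box: 8.5 × 9.81 = 83.39 N down at 0.59 m → arm 0.257 m, τ = 83.39 × 0.257 = 21.43 N·m clockwise.
Net moment of known loads = 2.86 N·m counterclockwise.
An unknown mass m at 0.619 m has arm 0.228 m; its moment is m·g·0.228 clockwise.
For rotational equilibrium, m × 9.81 × 0.228 = 2.86, so m = 2.86 / (9.81 × 0.228) = 1.28 kg.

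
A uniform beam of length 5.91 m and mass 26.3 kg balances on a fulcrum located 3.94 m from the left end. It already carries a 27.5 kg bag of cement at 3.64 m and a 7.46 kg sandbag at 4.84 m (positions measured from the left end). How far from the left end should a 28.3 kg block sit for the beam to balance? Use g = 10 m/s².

x ≈ 4.91 m from the left end

Taking torques about the fulcrum (at 3.94 m from the left end):
Beam weight: 26.3 × 10 = 263 N down at 2.955 m → arm 0.985 m, τ = 263 × 0.985 = 259.1 N·m counterclockwise.
Bag of cement: 27.5 × 10 = 275 N down at 3.64 m → arm 0.3 m, τ = 275 × 0.3 = 82.5 N·m counterclockwise.
Sandbag: 7.46 × 10 = 74.6 N down at 4.84 m → arm 0.9 m, τ = 74.6 × 0.9 = 67.14 N·m clockwise.
Net moment of existing loads = 274.5 N·m counterclockwise.
The block weighs 28.3 × 10 = 283 N and must supply an equal clockwise moment, so its lever arm about the fulcrum is 274.5 / 283 = 0.97 m.
That puts it at 3.94 + 0.97 = 4.91 m from the left end.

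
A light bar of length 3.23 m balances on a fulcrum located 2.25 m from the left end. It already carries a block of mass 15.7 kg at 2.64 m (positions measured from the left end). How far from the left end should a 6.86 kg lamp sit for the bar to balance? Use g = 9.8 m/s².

x ≈ 1.36 m from the left end

Taking torques about the fulcrum (at 2.25 m from the left end):
Block: 15.7 × 9.8 = 153.9 N down at 2.64 m → arm 0.39 m, τ = 153.9 × 0.39 = 60.02 N·m clockwise.
Net moment of existing loads = 60.02 N·m clockwise.
The lamp weighs 6.86 × 9.8 = 67.23 N and must supply an equal counterclockwise moment, so its lever arm about the fulcrum is 60.02 / 67.23 = 0.893 m.
That puts it at 2.25 − 0.893 = 1.36 m from the left end.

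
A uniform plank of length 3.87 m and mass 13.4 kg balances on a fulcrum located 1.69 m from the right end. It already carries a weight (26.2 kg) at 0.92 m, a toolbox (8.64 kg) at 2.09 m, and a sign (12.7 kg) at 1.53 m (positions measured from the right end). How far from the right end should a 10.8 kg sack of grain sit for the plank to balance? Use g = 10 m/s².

Taking torques about the fulcrum (at 1.69 m from the right end):
Beam weight: 13.4 × 10 = 134 N down at 1.935 m → arm 0.245 m, τ = 134 × 0.245 = 32.83 N·m counterclockwise.
Weight: 26.2 × 10 = 262 N down at 0.92 m → arm 0.77 m, τ = 262 × 0.77 = 201.7 N·m clockwise.
Toolbox: 8.64 × 10 = 86.4 N down at 2.09 m → arm 0.4 m, τ = 86.4 × 0.4 = 34.56 N·m counterclockwise.
Sign: 12.7 × 10 = 127 N down at 1.53 m → arm 0.16 m, τ = 127 × 0.16 = 20.32 N·m clockwise.
Net moment of existing loads = 154.6 N·m clockwise.
The sack of grain weighs 10.8 × 10 = 108 N and must supply an equal counterclockwise moment, so its lever arm about the fulcrum is 154.6 / 108 = 1.43 m.
That puts it at 1.69 + 1.43 = 3.12 m from the right end.

x ≈ 3.12 m from the right end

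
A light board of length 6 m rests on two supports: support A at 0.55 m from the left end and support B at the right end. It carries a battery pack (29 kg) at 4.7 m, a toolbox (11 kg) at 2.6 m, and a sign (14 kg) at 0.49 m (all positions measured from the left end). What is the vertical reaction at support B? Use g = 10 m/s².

Sum moments about support A (its reaction then has zero moment arm).
Battery pack: 29 × 10 = 290 N down at 4.7 m → arm 4.15 m, τ = 290 × 4.15 = 1204 N·m clockwise.
Toolbox: 11 × 10 = 110 N down at 2.6 m → arm 2.05 m, τ = 110 × 2.05 = 225.5 N·m clockwise.
Sign: 14 × 10 = 140 N down at 0.49 m → arm 0.06 m, τ = 140 × 0.06 = 8.4 N·m counterclockwise.
Net load moment about support A = 1421 N·m clockwise.
Reaction R at support B is upward at 6 m, arm 5.45 m → moment R × 5.45 counterclockwise.
For rotational equilibrium, R × 5.45 = 1421, so R = 261 N.

R_B ≈ 261 N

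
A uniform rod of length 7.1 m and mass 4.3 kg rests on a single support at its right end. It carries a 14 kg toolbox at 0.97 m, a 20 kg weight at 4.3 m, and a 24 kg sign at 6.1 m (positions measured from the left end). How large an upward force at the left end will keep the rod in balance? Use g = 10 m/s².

F ≈ 255 N

About the right end:
Beam weight: 4.3 × 10 = 43 N down at 3.55 m → arm 3.55 m, τ = 43 × 3.55 = 152.7 N·m counterclockwise.
Toolbox: 14 × 10 = 140 N down at 0.97 m → arm 6.13 m, τ = 140 × 6.13 = 858.2 N·m counterclockwise.
Weight: 20 × 10 = 200 N down at 4.3 m → arm 2.8 m, τ = 200 × 2.8 = 560 N·m counterclockwise.
Sign: 24 × 10 = 240 N down at 6.1 m → arm 1 m, τ = 240 × 1 = 240 N·m counterclockwise.
Net moment of the loads = 1811 N·m counterclockwise.
The upward force F acts at the left end, arm 7.1 m, giving F × 7.1 clockwise.
Setting net torque to zero: F × 7.1 = 1811 → F = 1811 / 7.1 = 255 N.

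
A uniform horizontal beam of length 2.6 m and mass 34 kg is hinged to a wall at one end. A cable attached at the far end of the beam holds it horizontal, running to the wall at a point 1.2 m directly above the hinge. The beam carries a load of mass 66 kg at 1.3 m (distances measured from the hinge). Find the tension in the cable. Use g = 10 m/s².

T ≈ 1190 N

Choose the hinge as the axis so the unknown hinge reaction has zero arm there.
Beam weight: 34 × 10 = 340 N down at 1.3 m → arm 1.3 m, τ = 340 × 1.3 = 442 N·m clockwise.
Load: 66 × 10 = 660 N down at 1.3 m → arm 1.3 m, τ = 660 × 1.3 = 858 N·m clockwise.
Total clockwise load moment = 1300 N·m.
The cable tension T acts at 2.6 m; only its component perpendicular to the beam, T sinθ, produces torque. sinθ = h/√(h²+d²) = 1.2/√(1.2²+2.6²) = 0.4191.
Στ = 0 ⇒ T × 2.6 × 0.4191 = 1300 ⇒ T = 1300 / 1.09 = 1190 N.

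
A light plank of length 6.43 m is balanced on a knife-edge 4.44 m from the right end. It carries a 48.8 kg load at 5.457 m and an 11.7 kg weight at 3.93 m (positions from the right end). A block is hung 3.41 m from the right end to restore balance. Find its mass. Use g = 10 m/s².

m ≈ 42.4 kg

Take moments about the knife-edge (at 4.44 m from the right end).
Load: 48.8 × 10 = 488 N down at 5.457 m → arm 1.017 m, τ = 488 × 1.017 = 496.3 N·m counterclockwise.
Weight: 11.7 × 10 = 117 N down at 3.93 m → arm 0.51 m, τ = 117 × 0.51 = 59.67 N·m clockwise.
Net moment of known loads = 436.6 N·m counterclockwise.
An unknown mass m at 3.41 m has arm 1.03 m; its moment is m·g·1.03 clockwise.
Balancing moments: m × 10 × 1.03 = 436.6, giving m = 436.6 / (10 × 1.03) = 42.4 kg.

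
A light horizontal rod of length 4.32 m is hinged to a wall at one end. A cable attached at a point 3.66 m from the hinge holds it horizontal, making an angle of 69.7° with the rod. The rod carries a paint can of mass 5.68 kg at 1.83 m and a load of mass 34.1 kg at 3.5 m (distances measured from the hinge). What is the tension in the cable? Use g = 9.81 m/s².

Choose the hinge as the axis so the unknown hinge reaction has zero arm there.
Paint can: 5.68 × 9.81 = 55.72 N down at 1.83 m → arm 1.83 m, τ = 55.72 × 1.83 = 102 N·m clockwise.
Load: 34.1 × 9.81 = 334.5 N down at 3.5 m → arm 3.5 m, τ = 334.5 × 3.5 = 1171 N·m clockwise.
Total clockwise load moment = 1273 N·m.
The cable tension T acts at 3.66 m; only its component perpendicular to the rod, T sinθ, produces torque. sin 69.7° = 0.9379.
Balancing moments: T × 3.66 × 0.9379 = 1273, giving T = 1273 / 3.433 = 371 N.

T ≈ 371 N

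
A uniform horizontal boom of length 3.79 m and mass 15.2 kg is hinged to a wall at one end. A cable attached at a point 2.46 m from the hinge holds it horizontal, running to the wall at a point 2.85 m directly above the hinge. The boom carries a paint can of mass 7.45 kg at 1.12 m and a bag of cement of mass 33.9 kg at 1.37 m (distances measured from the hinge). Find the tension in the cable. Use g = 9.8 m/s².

Choose the hinge as the axis so the unknown hinge reaction has zero arm there.
Beam weight: 15.2 × 9.8 = 149 N down at 1.895 m → arm 1.895 m, τ = 149 × 1.895 = 282.4 N·m clockwise.
Paint can: 7.45 × 9.8 = 73.01 N down at 1.12 m → arm 1.12 m, τ = 73.01 × 1.12 = 81.77 N·m clockwise.
Bag of cement: 33.9 × 9.8 = 332.2 N down at 1.37 m → arm 1.37 m, τ = 332.2 × 1.37 = 455.1 N·m clockwise.
Total clockwise load moment = 819.3 N·m.
The cable tension T acts at 2.46 m; only its component perpendicular to the boom, T sinθ, produces torque. sinθ = h/√(h²+d²) = 2.85/√(2.85²+2.46²) = 0.757.
For rotational equilibrium, T × 2.46 × 0.757 = 819.3, so T = 819.3 / 1.862 = 440 N.

T ≈ 440 N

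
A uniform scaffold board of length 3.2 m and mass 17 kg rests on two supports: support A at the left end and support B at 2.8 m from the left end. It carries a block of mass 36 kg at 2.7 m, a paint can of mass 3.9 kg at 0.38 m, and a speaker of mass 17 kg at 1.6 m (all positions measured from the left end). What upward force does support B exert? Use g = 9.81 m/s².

Sum moments about support A (its reaction then has zero moment arm).
Beam weight: 17 × 9.81 = 166.8 N down at 1.6 m → arm 1.6 m, τ = 166.8 × 1.6 = 266.9 N·m clockwise.
Block: 36 × 9.81 = 353.2 N down at 2.7 m → arm 2.7 m, τ = 353.2 × 2.7 = 953.6 N·m clockwise.
Paint can: 3.9 × 9.81 = 38.26 N down at 0.38 m → arm 0.38 m, τ = 38.26 × 0.38 = 14.54 N·m clockwise.
Speaker: 17 × 9.81 = 166.8 N down at 1.6 m → arm 1.6 m, τ = 166.8 × 1.6 = 266.9 N·m clockwise.
Net load moment about support A = 1502 N·m clockwise.
Reaction R at support B is upward at 2.8 m, arm 2.8 m → moment R × 2.8 counterclockwise.
Setting net torque to zero: R × 2.8 = 1502 → R = 536 N.

R_B ≈ 536 N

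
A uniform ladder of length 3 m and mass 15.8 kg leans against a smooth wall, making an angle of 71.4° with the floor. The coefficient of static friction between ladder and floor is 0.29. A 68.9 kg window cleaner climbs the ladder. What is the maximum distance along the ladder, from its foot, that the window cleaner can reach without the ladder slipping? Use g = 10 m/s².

d ≈ 2.83 m

Choose the foot of the ladder as the axis so the floor normal and friction both act there and drop out.
Ladder weight 15.8×10 = 158 N acts at 1.5 m along the ladder; its horizontal arm is 1.5·cos71.4° = 0.4784 m → τ = 75.59 N·m clockwise.
Window cleaner weight 68.9×10 = 689 N at distance d → arm d·cos71.4° → τ = 689·d·0.319 clockwise.
Wall normal N at the top has arm L sinθ = 2.843 m counterclockwise, so Στ = 0 gives N·2.843 = 75.59 + 219.8·d.
ΣFy = 0 ⇒ N_floor = 847 N, so the maximum friction is μ_s·N_floor = 0.29×847 = 245.6 N. ΣFx = 0 ⇒ N_wall = f, so at the slipping point N = 245.6 N.
Substituting: 245.6×2.843 = 75.59 + 219.8·d ⇒ d = (698.2 − 75.59) / 219.8 = 2.83 m.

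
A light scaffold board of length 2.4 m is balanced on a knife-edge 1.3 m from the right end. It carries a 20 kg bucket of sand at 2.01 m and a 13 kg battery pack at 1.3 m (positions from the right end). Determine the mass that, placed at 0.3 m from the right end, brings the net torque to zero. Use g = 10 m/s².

m ≈ 14.2 kg

Choose the knife-edge (at 1.3 m from the right end) as the axis so the support reaction has zero arm there.
Bucket of sand: 20 × 10 = 200 N down at 2.01 m → arm 0.71 m, τ = 200 × 0.71 = 142 N·m counterclockwise.
Battery pack: acts at the knife-edge, moment arm 0 → no torque.
Net moment of known loads = 142 N·m counterclockwise.
An unknown mass m at 0.3 m has arm 1 m; its moment is m·g·1 clockwise.
Στ = 0 ⇒ m × 10 × 1 = 142 ⇒ m = 142 / (10 × 1) = 14.2 kg.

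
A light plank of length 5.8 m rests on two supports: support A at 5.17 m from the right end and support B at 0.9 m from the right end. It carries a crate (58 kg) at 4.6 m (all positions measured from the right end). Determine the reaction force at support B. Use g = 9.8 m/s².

Sum moments about support A (its reaction then has zero moment arm).
Crate: 58 × 9.8 = 568.4 N down at 4.6 m → arm 0.57 m, τ = 568.4 × 0.57 = 324 N·m clockwise.
Net load moment about support A = 324 N·m clockwise.
Reaction R at support B is upward at 0.9 m, arm 4.27 m → moment R × 4.27 counterclockwise.
Στ = 0 ⇒ R × 4.27 = 324 ⇒ R = 75.9 N.

R_B ≈ 75.9 N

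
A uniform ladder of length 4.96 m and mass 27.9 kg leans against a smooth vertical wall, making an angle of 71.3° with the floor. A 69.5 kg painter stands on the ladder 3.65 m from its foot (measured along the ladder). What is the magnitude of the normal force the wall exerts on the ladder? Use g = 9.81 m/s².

N_wall ≈ 216 N

Taking torques about the foot of the ladder:
Ladder weight 27.9×9.81 = 273.7 N acts at 2.48 m along the ladder; its horizontal arm is 2.48·cos71.3° = 0.7951 m → τ = 217.6 N·m clockwise.
Painter: 69.5×9.81 = 681.8 N at 3.65 m → arm 1.17 m → τ = 797.7 N·m clockwise.
Wall normal N acts horizontally at the top; its moment arm is the height L sinθ = 4.96·sin71.3° = 4.698 m, counterclockwise.
Στ = 0 ⇒ N × 4.698 = 1015 ⇒ N = 216 N.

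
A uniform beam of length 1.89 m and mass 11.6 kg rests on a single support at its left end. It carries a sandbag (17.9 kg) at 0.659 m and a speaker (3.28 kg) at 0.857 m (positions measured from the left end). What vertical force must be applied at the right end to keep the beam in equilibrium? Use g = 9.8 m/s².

F ≈ 133 N

About the left end:
Beam weight: 11.6 × 9.8 = 113.7 N down at 0.945 m → arm 0.945 m, τ = 113.7 × 0.945 = 107.4 N·m clockwise.
Sandbag: 17.9 × 9.8 = 175.4 N down at 0.659 m → arm 0.659 m, τ = 175.4 × 0.659 = 115.6 N·m clockwise.
Speaker: 3.28 × 9.8 = 32.14 N down at 0.857 m → arm 0.857 m, τ = 32.14 × 0.857 = 27.54 N·m clockwise.
Net moment of the loads = 250.5 N·m clockwise.
The upward force F acts at the right end, arm 1.89 m, giving F × 1.89 counterclockwise.
Στ = 0 ⇒ F × 1.89 = 250.5 ⇒ F = 250.5 / 1.89 = 133 N.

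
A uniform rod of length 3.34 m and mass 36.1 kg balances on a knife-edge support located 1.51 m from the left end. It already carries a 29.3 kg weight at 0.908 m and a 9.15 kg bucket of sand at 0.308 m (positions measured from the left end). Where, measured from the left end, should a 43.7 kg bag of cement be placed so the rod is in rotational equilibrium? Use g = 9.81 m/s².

Sum moments about the knife-edge support (at 1.51 m from the left end) (the support reaction has zero arm there).
Beam weight: 36.1 × 9.81 = 354.1 N down at 1.67 m → arm 0.16 m, τ = 354.1 × 0.16 = 56.66 N·m clockwise.
Weight: 29.3 × 9.81 = 287.4 N down at 0.908 m → arm 0.602 m, τ = 287.4 × 0.602 = 173 N·m counterclockwise.
Bucket of sand: 9.15 × 9.81 = 89.76 N down at 0.308 m → arm 1.202 m, τ = 89.76 × 1.202 = 107.9 N·m counterclockwise.
Net moment of existing loads = 224.2 N·m counterclockwise.
The bag of cement weighs 43.7 × 9.81 = 428.7 N and must supply an equal clockwise moment, so its lever arm about the knife-edge support is 224.2 / 428.7 = 0.523 m.
That puts it at 1.51 + 0.523 = 2.03 m from the left end.

x ≈ 2.03 m from the left end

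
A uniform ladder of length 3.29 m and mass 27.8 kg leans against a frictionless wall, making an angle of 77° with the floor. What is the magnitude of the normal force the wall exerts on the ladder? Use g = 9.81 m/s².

N_wall ≈ 31.5 N

About the foot of the ladder:
Ladder weight 27.8×9.81 = 272.7 N acts at 1.645 m along the ladder; its horizontal arm is 1.645·cos77° = 0.37 m → τ = 100.9 N·m clockwise.
Wall normal N acts horizontally at the top; its moment arm is the height L sinθ = 3.29·sin77° = 3.206 m, counterclockwise.
Balancing moments: N × 3.206 = 100.9, giving N = 31.5 N.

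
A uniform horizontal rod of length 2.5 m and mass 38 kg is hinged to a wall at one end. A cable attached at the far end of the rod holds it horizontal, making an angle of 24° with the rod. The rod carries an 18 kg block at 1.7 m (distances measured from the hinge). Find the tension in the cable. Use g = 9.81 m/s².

T ≈ 753 N

Taking torques about the hinge:
Beam weight: 38 × 9.81 = 372.8 N down at 1.25 m → arm 1.25 m, τ = 372.8 × 1.25 = 466 N·m clockwise.
Block: 18 × 9.81 = 176.6 N down at 1.7 m → arm 1.7 m, τ = 176.6 × 1.7 = 300.2 N·m clockwise.
Total clockwise load moment = 766.2 N·m.
The cable tension T acts at 2.5 m; only its component perpendicular to the rod, T sinθ, produces torque. sin 24° = 0.4067.
Balancing moments: T × 2.5 × 0.4067 = 766.2, giving T = 766.2 / 1.017 = 753 N.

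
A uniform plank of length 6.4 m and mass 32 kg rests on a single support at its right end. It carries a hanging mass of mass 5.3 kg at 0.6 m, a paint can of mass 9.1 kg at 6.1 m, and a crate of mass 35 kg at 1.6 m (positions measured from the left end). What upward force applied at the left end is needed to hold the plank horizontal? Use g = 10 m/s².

F ≈ 475 N

Take moments about the right end.
Beam weight: 32 × 10 = 320 N down at 3.2 m → arm 3.2 m, τ = 320 × 3.2 = 1024 N·m counterclockwise.
Hanging mass: 5.3 × 10 = 53 N down at 0.6 m → arm 5.8 m, τ = 53 × 5.8 = 307.4 N·m counterclockwise.
Paint can: 9.1 × 10 = 91 N down at 6.1 m → arm 0.3 m, τ = 91 × 0.3 = 27.3 N·m counterclockwise.
Crate: 35 × 10 = 350 N down at 1.6 m → arm 4.8 m, τ = 350 × 4.8 = 1680 N·m counterclockwise.
Net moment of the loads = 3039 N·m counterclockwise.
The upward force F acts at the left end, arm 6.4 m, giving F × 6.4 clockwise.
Setting net torque to zero: F × 6.4 = 3039 → F = 3039 / 6.4 = 475 N.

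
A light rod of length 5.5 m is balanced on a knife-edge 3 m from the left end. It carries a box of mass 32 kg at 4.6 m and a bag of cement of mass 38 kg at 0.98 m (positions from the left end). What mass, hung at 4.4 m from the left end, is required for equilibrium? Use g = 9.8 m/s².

m ≈ 18.3 kg

Choose the knife-edge (at 3 m from the left end) as the axis so the support reaction has zero arm there.
Box: 32 × 9.8 = 313.6 N down at 4.6 m → arm 1.6 m, τ = 313.6 × 1.6 = 501.8 N·m clockwise.
Bag of cement: 38 × 9.8 = 372.4 N down at 0.98 m → arm 2.02 m, τ = 372.4 × 2.02 = 752.2 N·m counterclockwise.
Net moment of known loads = 250.4 N·m counterclockwise.
An unknown mass m at 4.4 m has arm 1.4 m; its moment is m·g·1.4 clockwise.
Στ = 0 ⇒ m × 9.8 × 1.4 = 250.4 ⇒ m = 250.4 / (9.8 × 1.4) = 18.3 kg.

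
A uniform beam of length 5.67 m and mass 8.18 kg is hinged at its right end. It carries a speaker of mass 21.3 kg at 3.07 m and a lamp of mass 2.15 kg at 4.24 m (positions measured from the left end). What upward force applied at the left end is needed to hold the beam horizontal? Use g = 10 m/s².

F ≈ 144 N

Sum moments about the right end (the unknown pivot reaction has zero arm there).
Beam weight: 8.18 × 10 = 81.8 N down at 2.835 m → arm 2.835 m, τ = 81.8 × 2.835 = 231.9 N·m counterclockwise.
Speaker: 21.3 × 10 = 213 N down at 3.07 m → arm 2.6 m, τ = 213 × 2.6 = 553.8 N·m counterclockwise.
Lamp: 2.15 × 10 = 21.5 N down at 4.24 m → arm 1.43 m, τ = 21.5 × 1.43 = 30.74 N·m counterclockwise.
Net moment of the loads = 816.4 N·m counterclockwise.
The upward force F acts at the left end, arm 5.67 m, giving F × 5.67 clockwise.
Balancing moments: F × 5.67 = 816.4, giving F = 816.4 / 5.67 = 144 N.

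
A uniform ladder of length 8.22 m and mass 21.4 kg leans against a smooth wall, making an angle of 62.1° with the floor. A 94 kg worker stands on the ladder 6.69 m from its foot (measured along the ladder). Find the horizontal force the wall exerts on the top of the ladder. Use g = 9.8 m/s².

N_wall ≈ 452 N

About the foot of the ladder:
Ladder weight 21.4×9.8 = 209.7 N acts at 4.11 m along the ladder; its horizontal arm is 4.11·cos62.1° = 1.923 m → τ = 403.3 N·m clockwise.
Worker: 94×9.8 = 921.2 N at 6.69 m → arm 3.13 m → τ = 2883 N·m clockwise.
Wall normal N acts horizontally at the top; its moment arm is the height L sinθ = 8.22·sin62.1° = 7.265 m, counterclockwise.
Balancing moments: N × 7.265 = 3286, giving N = 452 N.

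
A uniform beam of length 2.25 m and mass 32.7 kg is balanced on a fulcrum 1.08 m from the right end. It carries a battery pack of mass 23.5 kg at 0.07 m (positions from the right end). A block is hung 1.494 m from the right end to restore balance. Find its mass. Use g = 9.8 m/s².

Sum moments about the fulcrum (at 1.08 m from the right end) (the support reaction has zero arm there).
Beam weight: 32.7 × 9.8 = 320.5 N down at 1.125 m → arm 0.045 m, τ = 320.5 × 0.045 = 14.42 N·m counterclockwise.
Battery pack: 23.5 × 9.8 = 230.3 N down at 0.07 m → arm 1.01 m, τ = 230.3 × 1.01 = 232.6 N·m clockwise.
Net moment of known loads = 218.2 N·m clockwise.
An unknown mass m at 1.494 m has arm 0.414 m; its moment is m·g·0.414 counterclockwise.
For rotational equilibrium, m × 9.8 × 0.414 = 218.2, so m = 218.2 / (9.8 × 0.414) = 53.8 kg.

m ≈ 53.8 kg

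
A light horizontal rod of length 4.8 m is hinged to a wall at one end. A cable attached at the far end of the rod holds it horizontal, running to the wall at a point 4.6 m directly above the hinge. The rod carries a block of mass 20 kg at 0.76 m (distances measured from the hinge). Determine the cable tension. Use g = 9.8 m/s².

T ≈ 44.9 N

Sum moments about the hinge (the unknown hinge reaction has zero arm there).
Block: 20 × 9.8 = 196 N down at 0.76 m → arm 0.76 m, τ = 196 × 0.76 = 149 N·m clockwise.
Total clockwise load moment = 149 N·m.
The cable tension T acts at 4.8 m; only its component perpendicular to the rod, T sinθ, produces torque. sinθ = h/√(h²+d²) = 4.6/√(4.6²+4.8²) = 0.6919.
Balancing moments: T × 4.8 × 0.6919 = 149, giving T = 149 / 3.321 = 44.9 N.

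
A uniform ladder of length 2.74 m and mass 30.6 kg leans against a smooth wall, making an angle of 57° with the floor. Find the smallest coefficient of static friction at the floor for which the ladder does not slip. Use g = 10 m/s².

Sum moments about the foot of the ladder (the floor normal and friction both act there and drop out).
Ladder weight 30.6×10 = 306 N acts at 1.37 m along the ladder; its horizontal arm is 1.37·cos57° = 0.7462 m → τ = 228.3 N·m clockwise.
Wall normal N acts horizontally at the top; its moment arm is the height L sinθ = 2.74·sin57° = 2.298 m, counterclockwise.
For rotational equilibrium, N × 2.298 = 228.3, so N = 99.35 N.
ΣFx = 0 ⇒ f = N_wall = 99.35 N. ΣFy = 0 ⇒ N_floor = 306 N.
μ_min = f / N_floor = 99.35 / 306 = 0.325.

μ_min ≈ 0.325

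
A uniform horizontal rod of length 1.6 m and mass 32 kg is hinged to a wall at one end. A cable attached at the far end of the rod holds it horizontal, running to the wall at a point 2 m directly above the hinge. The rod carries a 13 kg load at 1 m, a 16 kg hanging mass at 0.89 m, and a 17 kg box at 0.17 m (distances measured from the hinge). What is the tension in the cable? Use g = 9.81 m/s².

Take moments about the hinge.
Beam weight: 32 × 9.81 = 313.9 N down at 0.8 m → arm 0.8 m, τ = 313.9 × 0.8 = 251.1 N·m clockwise.
Load: 13 × 9.81 = 127.5 N down at 1 m → arm 1 m, τ = 127.5 × 1 = 127.5 N·m clockwise.
Hanging mass: 16 × 9.81 = 157 N down at 0.89 m → arm 0.89 m, τ = 157 × 0.89 = 139.7 N·m clockwise.
Box: 17 × 9.81 = 166.8 N down at 0.17 m → arm 0.17 m, τ = 166.8 × 0.17 = 28.36 N·m clockwise.
Total clockwise load moment = 546.7 N·m.
The cable tension T acts at 1.6 m; only its component perpendicular to the rod, T sinθ, produces torque. sinθ = h/√(h²+d²) = 2/√(2²+1.6²) = 0.7809.
Setting net torque to zero: T × 1.6 × 0.7809 = 546.7 → T = 546.7 / 1.249 = 438 N.

T ≈ 438 N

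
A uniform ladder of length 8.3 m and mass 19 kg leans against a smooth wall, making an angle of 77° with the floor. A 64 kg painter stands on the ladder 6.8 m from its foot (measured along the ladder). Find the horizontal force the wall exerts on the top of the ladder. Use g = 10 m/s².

About the foot of the ladder:
Ladder weight 19×10 = 190 N acts at 4.15 m along the ladder; its horizontal arm is 4.15·cos77° = 0.9335 m → τ = 177.4 N·m clockwise.
Painter: 64×10 = 640 N at 6.8 m → arm 1.53 m → τ = 979.2 N·m clockwise.
Wall normal N acts horizontally at the top; its moment arm is the height L sinθ = 8.3·sin77° = 8.087 m, counterclockwise.
Setting net torque to zero: N × 8.087 = 1157 → N = 143 N.

N_wall ≈ 143 N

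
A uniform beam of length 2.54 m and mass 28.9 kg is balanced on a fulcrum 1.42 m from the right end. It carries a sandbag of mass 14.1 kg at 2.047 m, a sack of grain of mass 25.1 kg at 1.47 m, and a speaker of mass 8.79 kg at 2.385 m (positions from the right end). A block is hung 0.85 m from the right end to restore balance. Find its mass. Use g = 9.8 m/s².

m ≈ 25 kg

About the fulcrum (at 1.42 m from the right end):
Beam weight: 28.9 × 9.8 = 283.2 N down at 1.27 m → arm 0.15 m, τ = 283.2 × 0.15 = 42.48 N·m clockwise.
Sandbag: 14.1 × 9.8 = 138.2 N down at 2.047 m → arm 0.627 m, τ = 138.2 × 0.627 = 86.65 N·m counterclockwise.
Sack of grain: 25.1 × 9.8 = 246 N down at 1.47 m → arm 0.05 m, τ = 246 × 0.05 = 12.3 N·m counterclockwise.
Speaker: 8.79 × 9.8 = 86.14 N down at 2.385 m → arm 0.965 m, τ = 86.14 × 0.965 = 83.13 N·m counterclockwise.
Net moment of known loads = 139.6 N·m counterclockwise.
An unknown mass m at 0.85 m has arm 0.57 m; its moment is m·g·0.57 clockwise.
For rotational equilibrium, m × 9.8 × 0.57 = 139.6, so m = 139.6 / (9.8 × 0.57) = 25 kg.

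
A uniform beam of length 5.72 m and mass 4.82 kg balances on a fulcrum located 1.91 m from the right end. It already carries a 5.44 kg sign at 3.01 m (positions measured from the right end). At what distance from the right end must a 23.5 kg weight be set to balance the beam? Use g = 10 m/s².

Taking torques about the fulcrum (at 1.91 m from the right end):
Beam weight: 4.82 × 10 = 48.2 N down at 2.86 m → arm 0.95 m, τ = 48.2 × 0.95 = 45.79 N·m counterclockwise.
Sign: 5.44 × 10 = 54.4 N down at 3.01 m → arm 1.1 m, τ = 54.4 × 1.1 = 59.84 N·m counterclockwise.
Net moment of existing loads = 105.6 N·m counterclockwise.
The weight weighs 23.5 × 10 = 235 N and must supply an equal clockwise moment, so its lever arm about the fulcrum is 105.6 / 235 = 0.449 m.
That puts it at 1.91 − 0.449 = 1.46 m from the right end.

x ≈ 1.46 m from the right end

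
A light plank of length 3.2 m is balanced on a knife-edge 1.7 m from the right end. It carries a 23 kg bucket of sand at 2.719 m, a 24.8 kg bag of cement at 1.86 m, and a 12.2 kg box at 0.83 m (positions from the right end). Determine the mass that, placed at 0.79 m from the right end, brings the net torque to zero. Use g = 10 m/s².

Choose the knife-edge (at 1.7 m from the right end) as the axis so the support reaction has zero arm there.
Bucket of sand: 23 × 10 = 230 N down at 2.719 m → arm 1.019 m, τ = 230 × 1.019 = 234.4 N·m counterclockwise.
Bag of cement: 24.8 × 10 = 248 N down at 1.86 m → arm 0.16 m, τ = 248 × 0.16 = 39.68 N·m counterclockwise.
Box: 12.2 × 10 = 122 N down at 0.83 m → arm 0.87 m, τ = 122 × 0.87 = 106.1 N·m clockwise.
Net moment of known loads = 168 N·m counterclockwise.
An unknown mass m at 0.79 m has arm 0.91 m; its moment is m·g·0.91 clockwise.
Setting net torque to zero: m × 10 × 0.91 = 168 → m = 168 / (10 × 0.91) = 18.5 kg.

m ≈ 18.5 kg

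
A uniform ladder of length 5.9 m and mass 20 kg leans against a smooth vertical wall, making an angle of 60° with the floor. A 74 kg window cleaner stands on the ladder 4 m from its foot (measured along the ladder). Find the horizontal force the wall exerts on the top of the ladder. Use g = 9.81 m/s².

N_wall ≈ 341 N

Take moments about the foot of the ladder.
Ladder weight 20×9.81 = 196.2 N acts at 2.95 m along the ladder; its horizontal arm is 2.95·cos60° = 1.475 m → τ = 289.4 N·m clockwise.
Window cleaner: 74×9.81 = 725.9 N at 4 m → arm 2 m → τ = 1452 N·m clockwise.
Wall normal N acts horizontally at the top; its moment arm is the height L sinθ = 5.9·sin60° = 5.11 m, counterclockwise.
Setting net torque to zero: N × 5.11 = 1741 → N = 341 N.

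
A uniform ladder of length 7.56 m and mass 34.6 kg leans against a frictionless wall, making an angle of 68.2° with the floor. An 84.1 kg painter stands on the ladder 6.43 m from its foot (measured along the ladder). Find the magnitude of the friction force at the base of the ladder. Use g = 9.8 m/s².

f ≈ 348 N

Take moments about the foot of the ladder.
Ladder weight 34.6×9.8 = 339.1 N acts at 3.78 m along the ladder; its horizontal arm is 3.78·cos68.2° = 1.404 m → τ = 476.1 N·m clockwise.
Painter: 84.1×9.8 = 824.2 N at 6.43 m → arm 2.388 m → τ = 1968 N·m clockwise.
Wall normal N acts horizontally at the top; its moment arm is the height L sinθ = 7.56·sin68.2° = 7.019 m, counterclockwise.
Setting net torque to zero: N × 7.019 = 2444 → N = 348 N.
ΣFx = 0: friction at the foot balances the wall's push, so f = N_wall = 348 N.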